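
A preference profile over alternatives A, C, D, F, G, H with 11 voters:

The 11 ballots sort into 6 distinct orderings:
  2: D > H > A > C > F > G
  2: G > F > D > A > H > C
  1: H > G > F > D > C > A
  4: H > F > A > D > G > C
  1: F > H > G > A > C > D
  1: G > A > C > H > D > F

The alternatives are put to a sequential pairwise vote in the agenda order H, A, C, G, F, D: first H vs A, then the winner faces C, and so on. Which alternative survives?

H

Round 1: H vs A — 8–3, H advances.
Round 2: H vs C — 10–1, H advances.
Round 3: H vs G — 8–3, H advances.
Round 4: H vs F — 8–3, H advances.
Round 5: H vs D — 7–4, H advances.
The agenda winner is H.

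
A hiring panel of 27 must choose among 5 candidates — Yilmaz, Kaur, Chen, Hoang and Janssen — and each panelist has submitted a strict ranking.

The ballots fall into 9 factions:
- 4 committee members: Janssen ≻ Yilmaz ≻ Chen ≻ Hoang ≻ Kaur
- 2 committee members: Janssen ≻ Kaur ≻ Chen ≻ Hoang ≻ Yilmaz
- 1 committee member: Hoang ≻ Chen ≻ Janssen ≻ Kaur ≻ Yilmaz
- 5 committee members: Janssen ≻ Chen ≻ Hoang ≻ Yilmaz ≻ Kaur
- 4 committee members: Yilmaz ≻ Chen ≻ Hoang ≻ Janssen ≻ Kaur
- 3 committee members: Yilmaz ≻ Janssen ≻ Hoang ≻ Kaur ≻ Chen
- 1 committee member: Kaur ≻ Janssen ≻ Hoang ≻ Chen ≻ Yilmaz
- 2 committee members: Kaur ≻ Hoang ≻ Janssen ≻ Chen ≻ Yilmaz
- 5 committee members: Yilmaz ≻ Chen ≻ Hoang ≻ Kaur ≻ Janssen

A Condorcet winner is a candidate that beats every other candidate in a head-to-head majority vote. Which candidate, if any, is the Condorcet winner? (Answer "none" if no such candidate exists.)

Pairwise majorities:
Yilmaz vs Kaur: 21 to 6, Yilmaz.
Yilmaz vs Chen: 16 to 11, Yilmaz.
Yilmaz vs Hoang: 4+4+3+5 = 16 for Yilmaz, 11 for Hoang — Yilmaz by 16–11.
Yilmaz vs Janssen: 4+3+5 = 12 for Yilmaz, 15 for Janssen — Janssen by 15–12.
Kaur vs Chen: 2+3+1+2 = 8 for Kaur, 19 for Chen — Chen by 19–8.
Kaur vs Hoang: 2+1+2 = 5 for Kaur, 22 for Hoang — Hoang by 22–5.
Kaur vs Janssen: Kaur is ranked higher on 1+2+5 = 8 ballots, Janssen on 19. Janssen wins 19–8.
Chen vs Hoang: Chen is ranked higher on 4+2+5+4+5 = 20 ballots, Hoang on 7. Chen wins 20–7.
Chen vs Janssen: Chen preferred on 1+4+5 = 10 ballots; Janssen wins 17–10.
Hoang vs Janssen: 1+4+2+5 = 12 for Hoang, 15 for Janssen — Janssen by 15–12.
Janssen beats each of Yilmaz, Kaur, Chen, Hoang — Janssen is the Condorcet winner.

Janssen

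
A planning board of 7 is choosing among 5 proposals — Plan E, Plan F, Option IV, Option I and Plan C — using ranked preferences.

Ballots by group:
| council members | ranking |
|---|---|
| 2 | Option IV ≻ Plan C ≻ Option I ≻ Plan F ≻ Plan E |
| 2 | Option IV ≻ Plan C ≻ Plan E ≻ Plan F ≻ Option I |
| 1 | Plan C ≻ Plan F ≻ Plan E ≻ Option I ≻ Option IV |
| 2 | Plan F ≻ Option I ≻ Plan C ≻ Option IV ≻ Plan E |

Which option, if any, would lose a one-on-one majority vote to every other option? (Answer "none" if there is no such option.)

Plan E

Head-to-head results (7 council members):
Plan E vs Plan F: Plan E is ranked higher on 2 ballots, Plan F on 5. Plan F wins 5–2.
Plan E–Option IV: Option IV 6–1.
Plan E vs Option I: 2+1 = 3 for Plan E, 4 for Option I — Option I by 4–3.
Plan E–Plan C: Plan C 7–0.
Plan F vs Option IV: Option IV wins 4–3.
Plan F vs Option I: Plan F preferred on 2+1+2 = 5 ballots; Plan F wins 5–2.
Plan F vs Plan C: Plan F is ranked higher on 2 ballots, Plan C on 5. Plan C wins 5–2.
Option IV–Option I: Option IV 4–3.
Option IV vs Plan C: 2+2 = 4 for Option IV, 3 for Plan C — Option IV by 4–3.
Option I vs Plan C: Option I is ranked higher on 2 ballots, Plan C on 5. Plan C wins 5–2.
Plan E is beaten in every head-to-head and is the Condorcet loser.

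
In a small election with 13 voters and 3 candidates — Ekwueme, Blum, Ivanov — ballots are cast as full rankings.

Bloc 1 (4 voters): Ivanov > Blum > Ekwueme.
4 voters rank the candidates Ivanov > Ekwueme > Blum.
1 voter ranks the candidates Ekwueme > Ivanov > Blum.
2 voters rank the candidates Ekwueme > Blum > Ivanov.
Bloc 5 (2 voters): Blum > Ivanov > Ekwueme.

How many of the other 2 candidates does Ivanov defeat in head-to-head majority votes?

2

Ivanov against each rival (13 voters):
Ivanov vs Ekwueme: 10 to 3, Ivanov.
Ivanov vs Blum: 4+4+1 = 9 for Ivanov, 4 for Blum — Ivanov by 9–4.
Ivanov beats Ekwueme, Blum — 2 pairwise wins.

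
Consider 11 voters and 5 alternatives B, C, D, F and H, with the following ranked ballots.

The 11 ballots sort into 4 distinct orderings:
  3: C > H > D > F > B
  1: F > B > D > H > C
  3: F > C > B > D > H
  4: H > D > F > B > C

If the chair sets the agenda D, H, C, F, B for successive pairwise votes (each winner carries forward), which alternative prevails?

Round 1: D vs H — 4–7, H advances.
Round 2: H vs C — 5–6, C advances.
Round 3: C vs F — 3–8, F advances.
Round 4: F vs B — 11–0, F advances.
The agenda winner is F.

F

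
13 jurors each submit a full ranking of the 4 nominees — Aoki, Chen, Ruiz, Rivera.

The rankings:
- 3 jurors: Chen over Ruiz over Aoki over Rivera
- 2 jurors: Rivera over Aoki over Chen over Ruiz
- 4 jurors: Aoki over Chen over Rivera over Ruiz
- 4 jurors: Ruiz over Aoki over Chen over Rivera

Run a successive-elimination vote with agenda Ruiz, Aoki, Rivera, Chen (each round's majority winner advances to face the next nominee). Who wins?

Round 1: Ruiz vs Aoki — 7–6, Ruiz advances.
Round 2: Ruiz vs Rivera — 7–6, Ruiz advances.
Round 3: Ruiz vs Chen — 4–9, Chen advances.
The agenda winner is Chen.

Chen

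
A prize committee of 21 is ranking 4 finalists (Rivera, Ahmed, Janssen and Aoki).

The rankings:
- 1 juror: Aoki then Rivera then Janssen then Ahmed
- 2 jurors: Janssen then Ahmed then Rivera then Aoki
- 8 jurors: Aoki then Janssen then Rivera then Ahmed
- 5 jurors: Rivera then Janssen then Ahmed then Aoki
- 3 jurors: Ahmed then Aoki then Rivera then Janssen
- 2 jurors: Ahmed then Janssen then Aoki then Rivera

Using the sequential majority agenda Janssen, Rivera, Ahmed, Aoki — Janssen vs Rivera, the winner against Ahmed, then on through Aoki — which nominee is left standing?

Aoki

Round 1: Janssen vs Rivera — 12–9, Janssen advances.
Round 2: Janssen vs Ahmed — 16–5, Janssen advances.
Round 3: Janssen vs Aoki — 9–12, Aoki advances.
The agenda winner is Aoki.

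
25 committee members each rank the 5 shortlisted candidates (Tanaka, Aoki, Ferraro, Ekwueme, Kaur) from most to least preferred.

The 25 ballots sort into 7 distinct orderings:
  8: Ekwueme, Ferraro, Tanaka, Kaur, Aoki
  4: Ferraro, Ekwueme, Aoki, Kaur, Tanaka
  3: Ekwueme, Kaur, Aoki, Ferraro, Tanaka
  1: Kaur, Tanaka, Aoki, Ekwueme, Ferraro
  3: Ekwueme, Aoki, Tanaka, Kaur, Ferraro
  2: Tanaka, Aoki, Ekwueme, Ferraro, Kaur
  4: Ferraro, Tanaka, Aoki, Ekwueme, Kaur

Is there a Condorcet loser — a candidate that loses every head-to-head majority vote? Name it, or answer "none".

Pairwise majorities:
Tanaka–Aoki: Tanaka 15–10.
Tanaka vs Ferraro: Tanaka is ranked higher on 1+3+2 = 6 ballots, Ferraro on 19. Ferraro wins 19–6.
Tanaka vs Ekwueme: Tanaka preferred on 1+2+4 = 7 ballots; Ekwueme wins 18–7.
Tanaka vs Kaur: Tanaka is ranked higher on 8+3+2+4 = 17 ballots, Kaur on 8. Tanaka wins 17–8.
Aoki vs Ferraro: Aoki preferred on 3+1+3+2 = 9 ballots; Ferraro wins 16–9.
Aoki vs Ekwueme: Ekwueme wins 18–7.
Aoki vs Kaur: Aoki is ranked higher on 4+3+2+4 = 13 ballots, Kaur on 12. Aoki wins 13–12.
Ferraro vs Ekwueme: Ekwueme, 17–8.
Ferraro vs Kaur: Ferraro preferred on 8+4+2+4 = 18 ballots; Ferraro wins 18–7.
Ekwueme vs Kaur: Ekwueme preferred on 8+4+3+3+2+4 = 24 ballots; Ekwueme wins 24–1.
Kaur is beaten in every head-to-head and is the Condorcet loser.

Kaur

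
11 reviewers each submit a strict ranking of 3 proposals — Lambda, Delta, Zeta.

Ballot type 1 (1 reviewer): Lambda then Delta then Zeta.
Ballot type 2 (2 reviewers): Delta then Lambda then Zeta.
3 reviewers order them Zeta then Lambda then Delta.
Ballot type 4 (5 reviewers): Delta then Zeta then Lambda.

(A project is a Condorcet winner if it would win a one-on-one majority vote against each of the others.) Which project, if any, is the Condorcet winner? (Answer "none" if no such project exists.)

Delta

Head-to-head results (11 reviewers):
Lambda vs Delta: Delta, 7–4.
Lambda vs Zeta: Lambda is ranked higher on 1+2 = 3 ballots, Zeta on 8. Zeta wins 8–3.
Delta vs Zeta: Delta wins 8–3.
Delta beats each of Lambda, Zeta — Delta is the Condorcet winner.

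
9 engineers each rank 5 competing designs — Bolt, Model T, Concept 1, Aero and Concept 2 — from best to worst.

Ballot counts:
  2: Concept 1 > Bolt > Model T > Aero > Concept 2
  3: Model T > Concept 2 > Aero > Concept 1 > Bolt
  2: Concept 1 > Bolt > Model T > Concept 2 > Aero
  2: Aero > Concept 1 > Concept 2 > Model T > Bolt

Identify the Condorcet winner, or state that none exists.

Head-to-head results (9 engineers):
Bolt–Model T: Model T 5–4.
Bolt vs Concept 1: Bolt is ranked higher on 0 ballots, Concept 1 on 9. Concept 1 wins 9–0.
Bolt vs Aero: Aero wins 5–4.
Bolt vs Concept 2: Bolt is ranked higher on 2+2 = 4 ballots, Concept 2 on 5. Concept 2 wins 5–4.
Model T vs Concept 1: 3 for Model T, 6 for Concept 1 — Concept 1 by 6–3.
Model T vs Aero: Model T is ranked higher on 2+3+2 = 7 ballots, Aero on 2. Model T wins 7–2.
Model T vs Concept 2: Model T preferred on 2+3+2 = 7 ballots; Model T wins 7–2.
Concept 1 vs Aero: Concept 1 is ranked higher on 2+2 = 4 ballots, Aero on 5. Aero wins 5–4.
Concept 1 vs Concept 2: Concept 1 preferred on 2+2+2 = 6 ballots; Concept 1 wins 6–3.
Aero vs Concept 2: Aero is ranked higher on 2+2 = 4 ballots, Concept 2 on 5. Concept 2 wins 5–4.
Every design loses at least once (Bolt loses to Model T; Model T loses to Concept 1; Concept 1 loses to Aero; Aero loses to Model T; Concept 2 loses to Model T). The majority relation contains the cycle Model T > Aero > Concept 1 > Model T, so there is no Condorcet winner.

none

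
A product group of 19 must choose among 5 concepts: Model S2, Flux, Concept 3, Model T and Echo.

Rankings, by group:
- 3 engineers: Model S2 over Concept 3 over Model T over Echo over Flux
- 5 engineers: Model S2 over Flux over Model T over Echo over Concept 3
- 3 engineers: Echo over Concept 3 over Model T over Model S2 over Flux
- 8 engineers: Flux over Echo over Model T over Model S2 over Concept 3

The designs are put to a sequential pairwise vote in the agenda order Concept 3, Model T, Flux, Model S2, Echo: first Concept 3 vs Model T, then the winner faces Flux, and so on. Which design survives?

Round 1: Concept 3 vs Model T — 6–13, Model T advances.
Round 2: Model T vs Flux — 6–13, Flux advances.
Round 3: Flux vs Model S2 — 8–11, Model S2 advances.
Round 4: Model S2 vs Echo — 8–11, Echo advances.
Echo survives the agenda.

Echo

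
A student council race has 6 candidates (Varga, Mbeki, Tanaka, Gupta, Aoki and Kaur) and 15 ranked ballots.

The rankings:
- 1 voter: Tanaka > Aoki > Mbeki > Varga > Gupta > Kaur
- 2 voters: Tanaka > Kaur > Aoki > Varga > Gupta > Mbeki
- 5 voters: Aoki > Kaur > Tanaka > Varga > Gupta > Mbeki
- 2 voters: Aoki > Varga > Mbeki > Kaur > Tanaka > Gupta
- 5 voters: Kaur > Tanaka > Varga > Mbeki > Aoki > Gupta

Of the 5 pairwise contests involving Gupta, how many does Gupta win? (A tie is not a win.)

0

Gupta against each rival (15 voters):
Gupta–Varga: Varga 15–0.
Gupta vs Mbeki: 2+5 = 7 for Gupta, 8 for Mbeki — Mbeki by 8–7.
Gupta vs Tanaka: Tanaka wins 15–0.
Gupta vs Aoki: Aoki, 15–0.
Gupta vs Kaur: 1 for Gupta, 14 for Kaur — Kaur by 14–1.
Gupta beats no one; loses to Varga, Mbeki, Tanaka, Aoki, Kaur — 0 pairwise wins.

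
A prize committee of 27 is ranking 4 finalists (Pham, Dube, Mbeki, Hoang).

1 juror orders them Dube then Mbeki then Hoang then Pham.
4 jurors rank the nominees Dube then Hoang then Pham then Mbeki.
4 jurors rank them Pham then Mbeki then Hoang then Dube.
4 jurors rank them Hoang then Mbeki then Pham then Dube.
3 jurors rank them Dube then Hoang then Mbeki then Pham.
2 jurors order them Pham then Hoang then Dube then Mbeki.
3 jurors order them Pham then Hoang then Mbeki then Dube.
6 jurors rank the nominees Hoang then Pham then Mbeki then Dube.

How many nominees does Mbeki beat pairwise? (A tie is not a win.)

1

Mbeki against each rival (27 jurors):
Mbeki–Pham: Pham 19–8.
Mbeki–Dube: Mbeki 17–10.
Mbeki–Hoang: Hoang 22–5.
Mbeki beats Dube; loses to Pham, Hoang — 1 pairwise win.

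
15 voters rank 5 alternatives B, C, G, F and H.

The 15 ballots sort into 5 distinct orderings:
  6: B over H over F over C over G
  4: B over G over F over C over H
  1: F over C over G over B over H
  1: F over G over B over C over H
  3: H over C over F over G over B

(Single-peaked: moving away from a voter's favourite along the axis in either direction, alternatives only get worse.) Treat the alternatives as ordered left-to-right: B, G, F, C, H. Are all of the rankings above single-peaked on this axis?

Axis positions: B=1, G=2, F=3, C=4, H=5.
Type 1: ranking walks positions 1-5-3-4-2; H is ranked above G even though G lies between H and the peak B on the axis — preferences dip and rise again. Not single-peaked.
Type 2 (peak B at position 1): ranking walks positions 1-2-3-4-5, expanding outward from the peak — single-peaked.
Type 3 (peak F at position 3): ranking walks positions 3-4-2-1-5, expanding outward from the peak — single-peaked.
Type 4 (peak F at position 3): ranking walks positions 3-2-1-4-5, expanding outward from the peak — single-peaked.
Type 5 (peak H at position 5): ranking walks positions 5-4-3-2-1, expanding outward from the peak — single-peaked.
Type 1 violates single-peakedness, so the profile is not single-peaked on this axis.

no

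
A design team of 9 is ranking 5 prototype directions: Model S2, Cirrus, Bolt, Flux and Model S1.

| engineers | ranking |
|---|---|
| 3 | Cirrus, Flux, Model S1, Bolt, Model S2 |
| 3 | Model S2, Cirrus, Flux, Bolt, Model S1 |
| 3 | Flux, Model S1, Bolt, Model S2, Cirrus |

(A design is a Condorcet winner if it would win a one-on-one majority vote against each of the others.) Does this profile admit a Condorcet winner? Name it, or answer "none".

none

Check each pair by majority over 9 ballots:
Model S2 vs Cirrus: Model S2 preferred on 3+3 = 6 ballots; Model S2 wins 6–3.
Model S2 vs Bolt: Bolt, 6–3.
Model S2 vs Flux: 3 for Model S2, 6 for Flux — Flux by 6–3.
Model S2–Model S1: Model S1 6–3.
Cirrus–Bolt: Cirrus 6–3.
Cirrus–Flux: Cirrus 6–3.
Cirrus vs Model S1: Cirrus wins 6–3.
Bolt vs Flux: Flux, 9–0.
Bolt vs Model S1: 3 for Bolt, 6 for Model S1 — Model S1 by 6–3.
Flux vs Model S1: Flux wins 9–0.
No design is unbeaten: Model S2 loses to Bolt; Cirrus loses to Model S2; Bolt loses to Cirrus; Flux loses to Cirrus; Model S1 loses to Cirrus. In particular Model S2 → Cirrus → Bolt → Model S2 is a majority cycle — no Condorcet winner exists.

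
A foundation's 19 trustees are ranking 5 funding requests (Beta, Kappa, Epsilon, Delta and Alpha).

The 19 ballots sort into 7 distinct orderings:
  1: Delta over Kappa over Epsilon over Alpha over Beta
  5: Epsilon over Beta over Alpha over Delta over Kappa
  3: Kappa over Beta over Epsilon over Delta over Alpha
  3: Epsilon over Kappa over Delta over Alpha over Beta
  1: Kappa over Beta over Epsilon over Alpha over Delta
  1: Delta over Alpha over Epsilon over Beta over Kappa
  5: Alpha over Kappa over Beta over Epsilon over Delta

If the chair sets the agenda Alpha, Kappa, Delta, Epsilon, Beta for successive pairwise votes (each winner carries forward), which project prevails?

Round 1: Alpha vs Kappa — 11–8, Alpha advances.
Round 2: Alpha vs Delta — 11–8, Alpha advances.
Round 3: Alpha vs Epsilon — 6–13, Epsilon advances.
Round 4: Epsilon vs Beta — 10–9, Epsilon advances.
The agenda winner is Epsilon.

Epsilon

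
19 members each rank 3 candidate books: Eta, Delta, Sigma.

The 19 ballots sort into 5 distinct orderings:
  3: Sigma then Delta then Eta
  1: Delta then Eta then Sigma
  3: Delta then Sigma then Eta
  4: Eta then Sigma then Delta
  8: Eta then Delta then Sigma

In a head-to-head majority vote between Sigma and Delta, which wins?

Delta

Ballots ranking Sigma above Delta: 3 + 4 = 7.
Ballots ranking Delta above Sigma: 19 − 7 = 12.
Delta wins the head-to-head 12–7.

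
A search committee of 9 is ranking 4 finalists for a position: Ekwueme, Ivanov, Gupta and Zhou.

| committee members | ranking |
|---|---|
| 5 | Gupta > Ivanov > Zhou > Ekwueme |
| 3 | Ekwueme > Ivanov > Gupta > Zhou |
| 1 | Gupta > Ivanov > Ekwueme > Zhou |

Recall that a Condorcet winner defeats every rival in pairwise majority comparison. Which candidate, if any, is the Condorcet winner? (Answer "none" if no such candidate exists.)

Check each pair by majority over 9 ballots:
Ekwueme vs Ivanov: 3 to 6, Ivanov.
Ekwueme vs Gupta: Ekwueme preferred on 3 ballots; Gupta wins 6–3.
Ekwueme vs Zhou: 3+1 = 4 for Ekwueme, 5 for Zhou — Zhou by 5–4.
Ivanov vs Gupta: Gupta wins 6–3.
Ivanov vs Zhou: 9 to 0, Ivanov.
Gupta–Zhou: Gupta 9–0.
Only Gupta has no losses; Gupta is the Condorcet winner.

Gupta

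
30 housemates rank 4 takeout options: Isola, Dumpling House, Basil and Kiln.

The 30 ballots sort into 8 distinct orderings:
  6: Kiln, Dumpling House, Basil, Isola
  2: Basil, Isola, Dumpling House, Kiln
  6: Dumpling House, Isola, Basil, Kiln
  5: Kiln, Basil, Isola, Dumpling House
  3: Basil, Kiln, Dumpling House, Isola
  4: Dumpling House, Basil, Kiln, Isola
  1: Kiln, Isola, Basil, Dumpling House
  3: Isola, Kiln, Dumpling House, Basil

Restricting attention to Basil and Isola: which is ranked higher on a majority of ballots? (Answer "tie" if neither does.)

Basil

Ballots ranking Basil above Isola: 6 + 2 + 5 + 3 + 4 = 20.
Ballots ranking Isola above Basil: 30 − 20 = 10.
Basil wins the head-to-head 20–10.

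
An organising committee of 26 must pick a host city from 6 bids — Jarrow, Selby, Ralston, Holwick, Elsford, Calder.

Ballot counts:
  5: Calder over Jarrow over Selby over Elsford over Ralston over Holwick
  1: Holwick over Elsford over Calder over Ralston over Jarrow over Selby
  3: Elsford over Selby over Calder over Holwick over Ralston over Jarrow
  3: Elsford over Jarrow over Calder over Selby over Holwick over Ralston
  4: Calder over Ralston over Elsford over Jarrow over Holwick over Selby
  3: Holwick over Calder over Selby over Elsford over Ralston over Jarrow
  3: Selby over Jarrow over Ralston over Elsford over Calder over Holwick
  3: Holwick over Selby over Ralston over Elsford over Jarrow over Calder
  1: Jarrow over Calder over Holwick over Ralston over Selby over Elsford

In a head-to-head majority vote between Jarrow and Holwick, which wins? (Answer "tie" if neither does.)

Jarrow

Ballots ranking Jarrow above Holwick: 5 + 3 + 4 + 3 + 1 = 16.
Ballots ranking Holwick above Jarrow: 26 − 16 = 10.
Jarrow wins the head-to-head 16–10.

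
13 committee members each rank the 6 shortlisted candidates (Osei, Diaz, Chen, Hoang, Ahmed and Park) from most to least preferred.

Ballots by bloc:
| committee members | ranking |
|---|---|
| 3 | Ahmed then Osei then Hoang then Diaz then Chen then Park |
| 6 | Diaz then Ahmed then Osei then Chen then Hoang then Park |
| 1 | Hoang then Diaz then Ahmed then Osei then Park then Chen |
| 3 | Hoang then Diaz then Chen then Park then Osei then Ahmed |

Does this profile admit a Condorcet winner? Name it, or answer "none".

none

Pairwise majorities:
Osei vs Diaz: 3 for Osei, 10 for Diaz — Diaz by 10–3.
Osei–Chen: Osei 10–3.
Osei vs Hoang: Osei is ranked higher on 3+6 = 9 ballots, Hoang on 4. Osei wins 9–4.
Osei vs Ahmed: Osei preferred on 3 ballots; Ahmed wins 10–3.
Osei vs Park: 10 to 3, Osei.
Diaz vs Chen: 3+6+1+3 = 13 for Diaz, 0 for Chen — Diaz by 13–0.
Diaz vs Hoang: Hoang wins 7–6.
Diaz vs Ahmed: 10 to 3, Diaz.
Diaz vs Park: Diaz preferred on 3+6+1+3 = 13 ballots; Diaz wins 13–0.
Chen vs Hoang: Chen preferred on 6 ballots; Hoang wins 7–6.
Chen vs Ahmed: 3 for Chen, 10 for Ahmed — Ahmed by 10–3.
Chen vs Park: 12 to 1, Chen.
Hoang vs Ahmed: Ahmed, 9–4.
Hoang–Park: Hoang 13–0.
Ahmed vs Park: Ahmed is ranked higher on 3+6+1 = 10 ballots, Park on 3. Ahmed wins 10–3.
No candidate is unbeaten: Osei loses to Diaz; Diaz loses to Hoang; Chen loses to Osei; Hoang loses to Osei; Ahmed loses to Diaz; Park loses to Osei. In particular Osei > Hoang > Diaz > Osei is a majority cycle — no Condorcet winner exists.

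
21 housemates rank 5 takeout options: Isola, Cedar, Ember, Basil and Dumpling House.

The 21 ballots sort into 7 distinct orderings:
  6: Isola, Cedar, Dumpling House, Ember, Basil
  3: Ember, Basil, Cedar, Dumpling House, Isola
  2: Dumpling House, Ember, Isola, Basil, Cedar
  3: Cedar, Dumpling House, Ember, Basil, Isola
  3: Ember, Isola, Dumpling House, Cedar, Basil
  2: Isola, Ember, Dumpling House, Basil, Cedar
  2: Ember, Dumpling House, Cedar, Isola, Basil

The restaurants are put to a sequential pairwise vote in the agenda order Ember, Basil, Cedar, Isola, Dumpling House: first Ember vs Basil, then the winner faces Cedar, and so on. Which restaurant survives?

Round 1: Ember vs Basil — 21–0, Ember advances.
Round 2: Ember vs Cedar — 12–9, Ember advances.
Round 3: Ember vs Isola — 13–8, Ember advances.
Round 4: Ember vs Dumpling House — 10–11, Dumpling House advances.
The agenda winner is Dumpling House.

Dumpling House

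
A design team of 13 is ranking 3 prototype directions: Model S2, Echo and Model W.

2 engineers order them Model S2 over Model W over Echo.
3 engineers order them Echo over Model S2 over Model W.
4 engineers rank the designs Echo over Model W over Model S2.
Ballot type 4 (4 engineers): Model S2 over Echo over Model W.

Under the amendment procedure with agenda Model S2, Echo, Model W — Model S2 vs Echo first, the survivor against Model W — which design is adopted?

Round 1: Model S2 vs Echo — 6–7, Echo advances.
Round 2: Echo vs Model W — 11–2, Echo advances.
Echo survives the agenda.

Echo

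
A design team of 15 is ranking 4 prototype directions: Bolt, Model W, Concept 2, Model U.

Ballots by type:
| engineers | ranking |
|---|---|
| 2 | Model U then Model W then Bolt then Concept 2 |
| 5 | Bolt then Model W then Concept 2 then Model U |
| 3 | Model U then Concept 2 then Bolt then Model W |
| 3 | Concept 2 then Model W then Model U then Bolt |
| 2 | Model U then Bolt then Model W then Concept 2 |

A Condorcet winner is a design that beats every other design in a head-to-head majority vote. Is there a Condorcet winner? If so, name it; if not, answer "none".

none

Check each pair by majority over 15 ballots:
Bolt vs Model W: Bolt preferred on 5+3+2 = 10 ballots; Bolt wins 10–5.
Bolt vs Concept 2: 9 to 6, Bolt.
Bolt vs Model U: 5 to 10, Model U.
Model W vs Concept 2: Model W is ranked higher on 2+5+2 = 9 ballots, Concept 2 on 6. Model W wins 9–6.
Model W vs Model U: 5+3 = 8 for Model W, 7 for Model U — Model W by 8–7.
Concept 2 vs Model U: 8 to 7, Concept 2.
Every design loses at least once (Bolt loses to Model U; Model W loses to Bolt; Concept 2 loses to Bolt; Model U loses to Model W). The majority relation contains the cycle Bolt beats Model W beats Model U beats Bolt, so there is no Condorcet winner.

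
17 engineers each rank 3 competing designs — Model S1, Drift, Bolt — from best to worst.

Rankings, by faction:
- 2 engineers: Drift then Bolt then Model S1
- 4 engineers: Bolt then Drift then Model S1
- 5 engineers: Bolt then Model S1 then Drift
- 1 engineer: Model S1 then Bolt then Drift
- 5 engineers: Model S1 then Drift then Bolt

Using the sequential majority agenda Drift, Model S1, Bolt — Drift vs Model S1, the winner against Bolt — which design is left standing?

Round 1: Drift vs Model S1 — 6–11, Model S1 advances.
Round 2: Model S1 vs Bolt — 6–11, Bolt advances.
Bolt survives the agenda.

Bolt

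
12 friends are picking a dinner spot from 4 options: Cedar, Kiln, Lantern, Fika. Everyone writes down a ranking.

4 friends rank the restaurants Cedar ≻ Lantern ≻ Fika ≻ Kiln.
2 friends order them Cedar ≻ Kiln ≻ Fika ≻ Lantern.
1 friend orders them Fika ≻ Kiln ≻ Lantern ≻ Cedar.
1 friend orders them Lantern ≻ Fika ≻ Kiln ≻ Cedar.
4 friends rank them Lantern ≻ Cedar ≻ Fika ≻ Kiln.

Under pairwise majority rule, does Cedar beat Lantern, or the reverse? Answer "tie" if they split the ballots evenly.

Ballots ranking Cedar above Lantern: 4 + 2 = 6.
Ballots ranking Lantern above Cedar: 12 − 6 = 6.
6–6: the pair ties.

tie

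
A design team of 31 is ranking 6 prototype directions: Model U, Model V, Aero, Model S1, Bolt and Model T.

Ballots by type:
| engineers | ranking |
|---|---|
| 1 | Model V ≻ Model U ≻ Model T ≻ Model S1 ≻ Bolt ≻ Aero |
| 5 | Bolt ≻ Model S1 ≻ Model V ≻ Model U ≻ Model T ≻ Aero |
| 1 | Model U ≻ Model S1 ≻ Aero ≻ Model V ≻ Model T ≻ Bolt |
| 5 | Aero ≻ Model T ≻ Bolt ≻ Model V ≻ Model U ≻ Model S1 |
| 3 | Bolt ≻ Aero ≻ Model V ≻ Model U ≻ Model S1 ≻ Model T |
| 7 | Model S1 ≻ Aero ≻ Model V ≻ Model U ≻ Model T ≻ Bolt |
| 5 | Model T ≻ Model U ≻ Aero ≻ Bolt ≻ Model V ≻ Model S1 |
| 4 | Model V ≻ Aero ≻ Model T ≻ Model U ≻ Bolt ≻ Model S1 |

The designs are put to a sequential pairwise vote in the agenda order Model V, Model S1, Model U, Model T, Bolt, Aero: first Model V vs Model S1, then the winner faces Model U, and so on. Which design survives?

Round 1: Model V vs Model S1 — 18–13, Model V advances.
Round 2: Model V vs Model U — 25–6, Model V advances.
Round 3: Model V vs Model T — 21–10, Model V advances.
Round 4: Model V vs Bolt — 13–18, Bolt advances.
Round 5: Bolt vs Aero — 9–22, Aero advances.
Aero survives the agenda.

Aero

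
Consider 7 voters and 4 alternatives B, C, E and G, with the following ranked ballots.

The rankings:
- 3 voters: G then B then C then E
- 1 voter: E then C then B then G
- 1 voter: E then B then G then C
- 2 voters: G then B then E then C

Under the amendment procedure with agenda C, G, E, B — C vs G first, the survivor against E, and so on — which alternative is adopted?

Round 1: C vs G — 1–6, G advances.
Round 2: G vs E — 5–2, G advances.
Round 3: G vs B — 5–2, G advances.
G survives the agenda.

G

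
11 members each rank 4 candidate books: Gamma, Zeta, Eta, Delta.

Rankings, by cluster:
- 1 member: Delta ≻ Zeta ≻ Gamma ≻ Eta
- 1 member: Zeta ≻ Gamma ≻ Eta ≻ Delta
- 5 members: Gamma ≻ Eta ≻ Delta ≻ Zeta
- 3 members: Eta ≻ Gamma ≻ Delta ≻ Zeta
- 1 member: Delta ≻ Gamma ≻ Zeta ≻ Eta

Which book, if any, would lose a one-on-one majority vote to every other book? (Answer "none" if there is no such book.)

Head-to-head results (11 members):
Gamma vs Zeta: Gamma wins 9–2.
Gamma vs Eta: 8 to 3, Gamma.
Gamma vs Delta: Gamma wins 9–2.
Zeta vs Eta: Eta wins 8–3.
Zeta vs Delta: 1 to 10, Delta.
Eta vs Delta: Eta preferred on 1+5+3 = 9 ballots; Eta wins 9–2.
Only Zeta has no wins; Zeta is the Condorcet loser.

Zeta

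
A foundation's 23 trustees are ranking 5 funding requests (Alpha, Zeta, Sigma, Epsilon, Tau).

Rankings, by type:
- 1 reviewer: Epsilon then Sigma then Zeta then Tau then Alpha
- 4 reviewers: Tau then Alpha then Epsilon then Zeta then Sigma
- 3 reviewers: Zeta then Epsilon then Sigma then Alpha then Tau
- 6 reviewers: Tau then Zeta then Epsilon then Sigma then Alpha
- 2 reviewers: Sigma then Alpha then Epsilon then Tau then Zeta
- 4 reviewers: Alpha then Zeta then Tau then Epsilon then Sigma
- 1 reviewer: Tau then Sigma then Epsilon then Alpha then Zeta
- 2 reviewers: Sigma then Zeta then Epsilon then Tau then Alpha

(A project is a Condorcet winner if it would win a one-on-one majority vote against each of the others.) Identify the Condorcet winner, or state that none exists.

Pairwise majorities:
Alpha vs Zeta: Zeta wins 12–11.
Alpha vs Sigma: Alpha preferred on 4+4 = 8 ballots; Sigma wins 15–8.
Alpha vs Epsilon: Alpha is ranked higher on 4+2+4 = 10 ballots, Epsilon on 13. Epsilon wins 13–10.
Alpha vs Tau: Tau, 14–9.
Zeta vs Sigma: Zeta preferred on 4+3+6+4 = 17 ballots; Zeta wins 17–6.
Zeta–Epsilon: Zeta 15–8.
Zeta vs Tau: Tau, 13–10.
Sigma vs Epsilon: Sigma preferred on 2+1+2 = 5 ballots; Epsilon wins 18–5.
Sigma vs Tau: Sigma preferred on 1+3+2+2 = 8 ballots; Tau wins 15–8.
Epsilon vs Tau: Tau, 15–8.
Tau wins every pairwise contest, so Tau is the Condorcet winner.

Tau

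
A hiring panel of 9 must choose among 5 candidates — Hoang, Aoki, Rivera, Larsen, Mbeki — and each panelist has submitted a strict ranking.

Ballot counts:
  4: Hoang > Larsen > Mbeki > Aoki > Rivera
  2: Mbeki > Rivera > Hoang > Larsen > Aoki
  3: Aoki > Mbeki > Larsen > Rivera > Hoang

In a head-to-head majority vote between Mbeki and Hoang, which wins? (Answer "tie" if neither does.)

Ballots ranking Mbeki above Hoang: 2 + 3 = 5.
Ballots ranking Hoang above Mbeki: 9 − 5 = 4.
Mbeki wins the head-to-head 5–4.

Mbeki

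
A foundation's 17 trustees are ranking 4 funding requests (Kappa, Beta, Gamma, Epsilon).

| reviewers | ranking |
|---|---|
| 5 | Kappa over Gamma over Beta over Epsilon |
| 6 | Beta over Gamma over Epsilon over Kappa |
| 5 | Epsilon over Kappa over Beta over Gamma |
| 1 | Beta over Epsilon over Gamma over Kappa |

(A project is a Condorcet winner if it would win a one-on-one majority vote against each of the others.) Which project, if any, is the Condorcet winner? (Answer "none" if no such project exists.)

Pairwise majorities:
Kappa–Beta: Kappa 10–7.
Kappa–Gamma: Kappa 10–7.
Kappa vs Epsilon: Epsilon, 12–5.
Beta vs Gamma: Beta, 12–5.
Beta–Epsilon: Beta 12–5.
Gamma–Epsilon: Gamma 11–6.
No project is unbeaten: Kappa loses to Epsilon; Beta loses to Kappa; Gamma loses to Kappa; Epsilon loses to Beta. In particular Kappa → Beta → Epsilon → Kappa is a majority cycle — no Condorcet winner exists.

none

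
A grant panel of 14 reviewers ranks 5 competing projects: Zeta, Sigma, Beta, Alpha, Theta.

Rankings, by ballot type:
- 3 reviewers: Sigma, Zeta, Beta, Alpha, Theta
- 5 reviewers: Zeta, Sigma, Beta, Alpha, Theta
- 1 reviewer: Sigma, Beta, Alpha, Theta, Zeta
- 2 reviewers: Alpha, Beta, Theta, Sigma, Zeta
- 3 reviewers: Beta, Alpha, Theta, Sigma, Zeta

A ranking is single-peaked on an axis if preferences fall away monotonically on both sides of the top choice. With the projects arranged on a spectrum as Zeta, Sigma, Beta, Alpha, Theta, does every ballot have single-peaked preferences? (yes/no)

yes

Axis positions: Zeta=1, Sigma=2, Beta=3, Alpha=4, Theta=5.
Ballot type 1 (peak Sigma at position 2): ranking walks positions 2-1-3-4-5, expanding outward from the peak — single-peaked.
Ballot type 2 (peak Zeta at position 1): ranking walks positions 1-2-3-4-5, expanding outward from the peak — single-peaked.
Ballot type 3 (peak Sigma at position 2): ranking walks positions 2-3-4-5-1, expanding outward from the peak — single-peaked.
Ballot type 4 (peak Alpha at position 4): ranking walks positions 4-3-5-2-1, expanding outward from the peak — single-peaked.
Ballot type 5 (peak Beta at position 3): ranking walks positions 3-4-5-2-1, expanding outward from the peak — single-peaked.
Every ranking is single-peaked on this axis.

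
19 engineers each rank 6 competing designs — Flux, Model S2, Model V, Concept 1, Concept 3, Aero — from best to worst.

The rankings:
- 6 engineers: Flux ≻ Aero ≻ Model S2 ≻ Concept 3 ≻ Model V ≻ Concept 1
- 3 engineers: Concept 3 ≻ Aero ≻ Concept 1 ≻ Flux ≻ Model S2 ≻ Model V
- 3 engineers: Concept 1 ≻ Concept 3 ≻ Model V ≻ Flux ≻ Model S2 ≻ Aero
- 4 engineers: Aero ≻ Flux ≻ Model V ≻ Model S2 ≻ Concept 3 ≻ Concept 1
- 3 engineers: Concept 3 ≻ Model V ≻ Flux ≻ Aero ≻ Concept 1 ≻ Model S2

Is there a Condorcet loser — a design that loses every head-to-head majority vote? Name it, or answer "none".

Concept 1

Pairwise majorities:
Flux–Model S2: Flux 19–0.
Flux vs Model V: Flux is ranked higher on 6+3+4 = 13 ballots, Model V on 6. Flux wins 13–6.
Flux vs Concept 1: Flux, 13–6.
Flux vs Concept 3: Flux is ranked higher on 6+4 = 10 ballots, Concept 3 on 9. Flux wins 10–9.
Flux vs Aero: Flux, 12–7.
Model S2 vs Model V: Model V wins 10–9.
Model S2 vs Concept 1: Model S2 preferred on 6+4 = 10 ballots; Model S2 wins 10–9.
Model S2 vs Concept 3: Model S2 wins 10–9.
Model S2 vs Aero: Model S2 preferred on 3 ballots; Aero wins 16–3.
Model V vs Concept 1: 6+4+3 = 13 for Model V, 6 for Concept 1 — Model V by 13–6.
Model V vs Concept 3: 4 to 15, Concept 3.
Model V vs Aero: Aero, 13–6.
Concept 1 vs Concept 3: Concept 3 wins 16–3.
Concept 1 vs Aero: Concept 1 preferred on 3 ballots; Aero wins 16–3.
Concept 3 vs Aero: Aero wins 10–9.
Concept 1 is beaten in every head-to-head and is the Condorcet loser.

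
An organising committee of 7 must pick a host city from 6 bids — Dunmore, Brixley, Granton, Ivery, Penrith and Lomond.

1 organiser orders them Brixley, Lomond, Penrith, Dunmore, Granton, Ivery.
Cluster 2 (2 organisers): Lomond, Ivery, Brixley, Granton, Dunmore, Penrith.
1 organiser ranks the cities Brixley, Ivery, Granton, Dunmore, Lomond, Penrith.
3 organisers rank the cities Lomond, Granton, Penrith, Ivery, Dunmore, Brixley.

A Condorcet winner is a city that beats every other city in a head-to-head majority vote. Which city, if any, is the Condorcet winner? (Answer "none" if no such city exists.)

Head-to-head results (7 organisers):
Dunmore vs Brixley: Dunmore preferred on 3 ballots; Brixley wins 4–3.
Dunmore vs Granton: Dunmore is ranked higher on 1 ballot, Granton on 6. Granton wins 6–1.
Dunmore vs Ivery: Dunmore is ranked higher on 1 ballot, Ivery on 6. Ivery wins 6–1.
Dunmore vs Penrith: 3 to 4, Penrith.
Dunmore vs Lomond: Dunmore is ranked higher on 1 ballot, Lomond on 6. Lomond wins 6–1.
Brixley vs Granton: 1+2+1 = 4 for Brixley, 3 for Granton — Brixley by 4–3.
Brixley vs Ivery: 2 to 5, Ivery.
Brixley vs Penrith: 4 to 3, Brixley.
Brixley vs Lomond: Brixley preferred on 1+1 = 2 ballots; Lomond wins 5–2.
Granton vs Ivery: Granton preferred on 1+3 = 4 ballots; Granton wins 4–3.
Granton vs Penrith: Granton preferred on 2+1+3 = 6 ballots; Granton wins 6–1.
Granton vs Lomond: 1 to 6, Lomond.
Ivery vs Penrith: 3 to 4, Penrith.
Ivery vs Lomond: Ivery is ranked higher on 1 ballot, Lomond on 6. Lomond wins 6–1.
Penrith vs Lomond: 0 to 7, Lomond.
Lomond beats each of Dunmore, Brixley, Granton, Ivery, Penrith — Lomond is the Condorcet winner.

Lomond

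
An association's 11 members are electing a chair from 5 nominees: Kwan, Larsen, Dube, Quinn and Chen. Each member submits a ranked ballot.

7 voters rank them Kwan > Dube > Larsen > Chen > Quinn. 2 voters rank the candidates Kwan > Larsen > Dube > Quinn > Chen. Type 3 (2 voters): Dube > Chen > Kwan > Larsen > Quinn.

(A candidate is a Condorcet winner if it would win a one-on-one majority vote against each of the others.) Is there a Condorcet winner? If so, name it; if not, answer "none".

Kwan

Pairwise majorities:
Kwan–Larsen: Kwan 11–0.
Kwan vs Dube: 7+2 = 9 for Kwan, 2 for Dube — Kwan by 9–2.
Kwan vs Quinn: Kwan, 11–0.
Kwan–Chen: Kwan 9–2.
Larsen vs Dube: Larsen is ranked higher on 2 ballots, Dube on 9. Dube wins 9–2.
Larsen vs Quinn: Larsen wins 11–0.
Larsen vs Chen: Larsen is ranked higher on 7+2 = 9 ballots, Chen on 2. Larsen wins 9–2.
Dube vs Quinn: 7+2+2 = 11 for Dube, 0 for Quinn — Dube by 11–0.
Dube vs Chen: 7+2+2 = 11 for Dube, 0 for Chen — Dube by 11–0.
Quinn vs Chen: Chen wins 9–2.
Kwan wins every pairwise contest, so Kwan is the Condorcet winner.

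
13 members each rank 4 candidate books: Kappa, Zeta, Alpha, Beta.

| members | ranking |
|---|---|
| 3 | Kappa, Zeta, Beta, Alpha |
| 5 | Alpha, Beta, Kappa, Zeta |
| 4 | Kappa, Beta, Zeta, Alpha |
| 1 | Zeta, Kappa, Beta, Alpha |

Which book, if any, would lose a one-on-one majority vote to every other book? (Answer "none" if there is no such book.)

Alpha

Pairwise majorities:
Kappa–Zeta: Kappa 12–1.
Kappa–Alpha: Kappa 8–5.
Kappa vs Beta: 3+4+1 = 8 for Kappa, 5 for Beta — Kappa by 8–5.
Zeta vs Alpha: 3+4+1 = 8 for Zeta, 5 for Alpha — Zeta by 8–5.
Zeta vs Beta: Beta, 9–4.
Alpha vs Beta: Beta, 8–5.
Alpha loses to every other book — it is the Condorcet loser.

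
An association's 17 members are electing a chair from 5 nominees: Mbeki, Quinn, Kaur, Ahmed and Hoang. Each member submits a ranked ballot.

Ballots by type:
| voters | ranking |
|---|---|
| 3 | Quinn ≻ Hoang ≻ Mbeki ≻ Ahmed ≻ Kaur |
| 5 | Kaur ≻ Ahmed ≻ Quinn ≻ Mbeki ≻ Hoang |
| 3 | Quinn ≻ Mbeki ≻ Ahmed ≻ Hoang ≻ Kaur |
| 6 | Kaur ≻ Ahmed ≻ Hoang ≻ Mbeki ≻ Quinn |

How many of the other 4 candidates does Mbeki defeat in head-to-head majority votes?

Mbeki against each rival (17 voters):
Mbeki vs Quinn: Quinn wins 11–6.
Mbeki vs Kaur: Mbeki preferred on 3+3 = 6 ballots; Kaur wins 11–6.
Mbeki vs Ahmed: 6 to 11, Ahmed.
Mbeki vs Hoang: Mbeki preferred on 5+3 = 8 ballots; Hoang wins 9–8.
Mbeki beats no one; loses to Quinn, Kaur, Ahmed, Hoang — 0 pairwise wins.

0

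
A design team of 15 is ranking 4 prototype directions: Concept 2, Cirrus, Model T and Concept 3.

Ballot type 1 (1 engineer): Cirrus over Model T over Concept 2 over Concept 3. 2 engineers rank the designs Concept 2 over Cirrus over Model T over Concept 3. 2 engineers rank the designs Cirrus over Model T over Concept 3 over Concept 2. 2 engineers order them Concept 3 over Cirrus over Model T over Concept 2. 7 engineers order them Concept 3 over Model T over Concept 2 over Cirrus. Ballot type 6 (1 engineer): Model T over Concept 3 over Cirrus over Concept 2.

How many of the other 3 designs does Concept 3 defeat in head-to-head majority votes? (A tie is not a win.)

Concept 3 against each rival (15 engineers):
Concept 3 vs Concept 2: Concept 3 wins 12–3.
Concept 3 vs Cirrus: 10 to 5, Concept 3.
Concept 3–Model T: Concept 3 9–6.
Concept 3 beats Concept 2, Cirrus, Model T — 3 pairwise wins.

3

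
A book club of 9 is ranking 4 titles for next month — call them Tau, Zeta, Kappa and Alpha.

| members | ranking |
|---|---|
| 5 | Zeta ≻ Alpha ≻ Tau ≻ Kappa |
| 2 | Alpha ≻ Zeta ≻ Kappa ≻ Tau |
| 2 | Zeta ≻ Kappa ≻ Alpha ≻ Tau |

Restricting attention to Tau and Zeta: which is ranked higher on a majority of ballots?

Zeta

No ballot ranks Tau above Zeta: 0.
Ballots ranking Zeta above Tau: 9 − 0 = 9.
Zeta wins the head-to-head 9–0.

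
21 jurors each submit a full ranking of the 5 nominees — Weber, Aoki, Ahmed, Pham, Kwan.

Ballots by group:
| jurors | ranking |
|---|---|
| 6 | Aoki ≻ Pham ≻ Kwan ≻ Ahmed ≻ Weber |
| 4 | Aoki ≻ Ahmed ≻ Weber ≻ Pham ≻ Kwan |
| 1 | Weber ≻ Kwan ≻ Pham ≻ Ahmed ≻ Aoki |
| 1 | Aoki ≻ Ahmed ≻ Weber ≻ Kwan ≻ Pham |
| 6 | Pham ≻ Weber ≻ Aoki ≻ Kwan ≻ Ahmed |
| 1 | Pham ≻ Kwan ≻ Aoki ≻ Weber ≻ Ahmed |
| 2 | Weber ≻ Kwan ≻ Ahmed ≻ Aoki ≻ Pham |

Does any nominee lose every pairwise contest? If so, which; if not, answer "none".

Pairwise majorities:
Weber vs Aoki: Aoki wins 12–9.
Weber vs Ahmed: Ahmed wins 11–10.
Weber vs Pham: Pham, 13–8.
Weber vs Kwan: Weber preferred on 4+1+1+6+2 = 14 ballots; Weber wins 14–7.
Aoki vs Ahmed: Aoki preferred on 6+4+1+6+1 = 18 ballots; Aoki wins 18–3.
Aoki–Pham: Aoki 13–8.
Aoki vs Kwan: Aoki preferred on 6+4+1+6 = 17 ballots; Aoki wins 17–4.
Ahmed vs Pham: 7 to 14, Pham.
Ahmed vs Kwan: 5 to 16, Kwan.
Pham vs Kwan: Pham is ranked higher on 6+4+6+1 = 17 ballots, Kwan on 4. Pham wins 17–4.
Every nominee wins at least one matchup (Weber beats Kwan; Aoki beats Weber; Ahmed beats Weber; Pham beats Weber; Kwan beats Ahmed), so there is no Condorcet loser.

none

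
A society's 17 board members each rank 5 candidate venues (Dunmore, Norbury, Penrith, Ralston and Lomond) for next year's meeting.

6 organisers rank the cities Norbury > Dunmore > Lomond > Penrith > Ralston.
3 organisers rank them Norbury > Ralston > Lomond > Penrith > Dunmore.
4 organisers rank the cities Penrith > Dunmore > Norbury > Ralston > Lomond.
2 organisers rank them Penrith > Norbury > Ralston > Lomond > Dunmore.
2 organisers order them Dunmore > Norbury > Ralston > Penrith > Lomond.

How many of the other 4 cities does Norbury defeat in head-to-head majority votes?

4

Norbury against each rival (17 organisers):
Norbury vs Dunmore: 11 to 6, Norbury.
Norbury vs Penrith: 6+3+2 = 11 for Norbury, 6 for Penrith — Norbury by 11–6.
Norbury vs Ralston: 17 to 0, Norbury.
Norbury vs Lomond: Norbury wins 17–0.
Norbury beats Dunmore, Penrith, Ralston, Lomond — 4 pairwise wins.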